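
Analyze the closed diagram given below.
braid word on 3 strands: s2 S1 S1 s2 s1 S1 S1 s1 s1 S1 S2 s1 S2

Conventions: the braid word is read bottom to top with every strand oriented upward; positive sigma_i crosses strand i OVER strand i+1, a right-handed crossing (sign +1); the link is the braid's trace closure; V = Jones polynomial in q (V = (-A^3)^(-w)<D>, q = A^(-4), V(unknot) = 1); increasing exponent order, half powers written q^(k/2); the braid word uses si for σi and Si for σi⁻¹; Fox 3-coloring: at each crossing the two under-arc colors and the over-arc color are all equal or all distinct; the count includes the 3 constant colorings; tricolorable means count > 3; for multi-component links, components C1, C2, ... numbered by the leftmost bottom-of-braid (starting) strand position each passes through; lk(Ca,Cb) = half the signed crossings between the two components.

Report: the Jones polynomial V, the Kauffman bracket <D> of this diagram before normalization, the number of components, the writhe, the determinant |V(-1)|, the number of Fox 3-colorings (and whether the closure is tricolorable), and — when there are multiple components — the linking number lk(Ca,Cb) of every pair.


V = -q^(-1/2) - q^(1/2)
<D> = A^-5 + A^-1 (w = -1)
2 components over 13 crossings, w = -1
lk(C1,C2): 0
9 Fox colorings among 3^13, |V(-1)| = 0: tricolorable
why: free reduction leaves σ2 σ1⁻¹ σ2⁻¹ of the original 13 letters


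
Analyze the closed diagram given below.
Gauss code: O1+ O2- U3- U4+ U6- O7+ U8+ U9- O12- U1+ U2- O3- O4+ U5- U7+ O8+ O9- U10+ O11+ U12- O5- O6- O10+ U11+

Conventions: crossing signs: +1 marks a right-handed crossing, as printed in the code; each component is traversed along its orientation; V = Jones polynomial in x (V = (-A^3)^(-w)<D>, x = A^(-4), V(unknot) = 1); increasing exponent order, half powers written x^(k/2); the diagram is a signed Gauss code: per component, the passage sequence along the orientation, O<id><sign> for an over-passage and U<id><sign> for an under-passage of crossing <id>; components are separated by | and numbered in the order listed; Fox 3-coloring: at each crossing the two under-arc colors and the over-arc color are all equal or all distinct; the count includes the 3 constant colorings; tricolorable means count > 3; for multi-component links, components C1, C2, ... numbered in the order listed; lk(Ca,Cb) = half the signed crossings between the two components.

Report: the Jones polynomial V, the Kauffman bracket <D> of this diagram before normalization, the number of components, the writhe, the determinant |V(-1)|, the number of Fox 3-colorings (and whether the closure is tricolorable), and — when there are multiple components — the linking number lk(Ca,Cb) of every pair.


V(x) = x^-2 - x^-1 + 1 - x + x^2
bracket: A^-8 - A^-4 + 1 - A^4 + A^8, w = 0
1 component, writhe 0, over 12 crossings
det 5, colorings 3 of 3^12 — not tricolorable
observation: V spans 4 powers of x: at least 4 crossings in any diagram


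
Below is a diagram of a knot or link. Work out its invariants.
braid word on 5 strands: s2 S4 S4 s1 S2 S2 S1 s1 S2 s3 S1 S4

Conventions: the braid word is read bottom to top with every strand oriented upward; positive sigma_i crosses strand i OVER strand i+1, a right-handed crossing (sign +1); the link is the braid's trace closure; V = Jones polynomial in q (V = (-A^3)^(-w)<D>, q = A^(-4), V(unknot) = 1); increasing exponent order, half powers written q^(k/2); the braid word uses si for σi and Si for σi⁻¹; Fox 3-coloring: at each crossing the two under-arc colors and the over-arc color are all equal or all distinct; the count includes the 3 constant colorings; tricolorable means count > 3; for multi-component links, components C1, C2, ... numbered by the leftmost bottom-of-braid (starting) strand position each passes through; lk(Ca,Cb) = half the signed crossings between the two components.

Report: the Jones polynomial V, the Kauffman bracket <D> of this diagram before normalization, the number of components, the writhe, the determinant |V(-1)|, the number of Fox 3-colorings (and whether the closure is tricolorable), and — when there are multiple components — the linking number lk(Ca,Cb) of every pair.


V = q^-8 - 2q^-7 + q^-6 - 2q^-5 + 2q^-4 + q^-2
<D> = A^-4 + 2A^4 - 2A^8 + A^12 - 2A^16 + A^20 (w = -4)
1 component over 12 crossings, w = -4
27 Fox colorings among 3^12, |V(-1)| = 9: tricolorable
why: |V(-1)| = 9: so tricolorable, since 3 divides 9


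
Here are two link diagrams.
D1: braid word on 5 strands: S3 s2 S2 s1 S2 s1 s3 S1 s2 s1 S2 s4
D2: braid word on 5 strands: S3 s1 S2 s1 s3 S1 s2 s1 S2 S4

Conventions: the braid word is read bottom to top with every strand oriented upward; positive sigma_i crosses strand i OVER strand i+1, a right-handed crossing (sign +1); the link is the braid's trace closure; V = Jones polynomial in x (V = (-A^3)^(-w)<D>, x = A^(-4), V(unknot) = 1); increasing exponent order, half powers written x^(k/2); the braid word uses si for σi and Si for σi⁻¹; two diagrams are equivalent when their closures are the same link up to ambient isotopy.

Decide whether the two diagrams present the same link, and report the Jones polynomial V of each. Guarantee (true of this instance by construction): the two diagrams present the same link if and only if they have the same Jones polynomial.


same link: yes
V(D1) = 1  [12 crossings, <D> = A^6, w = +2]
D2 (bracket 1; 10 crossings at w = 0): V = 1
note: from 12 to 10 crossings by R-moves: one link, two diagrams


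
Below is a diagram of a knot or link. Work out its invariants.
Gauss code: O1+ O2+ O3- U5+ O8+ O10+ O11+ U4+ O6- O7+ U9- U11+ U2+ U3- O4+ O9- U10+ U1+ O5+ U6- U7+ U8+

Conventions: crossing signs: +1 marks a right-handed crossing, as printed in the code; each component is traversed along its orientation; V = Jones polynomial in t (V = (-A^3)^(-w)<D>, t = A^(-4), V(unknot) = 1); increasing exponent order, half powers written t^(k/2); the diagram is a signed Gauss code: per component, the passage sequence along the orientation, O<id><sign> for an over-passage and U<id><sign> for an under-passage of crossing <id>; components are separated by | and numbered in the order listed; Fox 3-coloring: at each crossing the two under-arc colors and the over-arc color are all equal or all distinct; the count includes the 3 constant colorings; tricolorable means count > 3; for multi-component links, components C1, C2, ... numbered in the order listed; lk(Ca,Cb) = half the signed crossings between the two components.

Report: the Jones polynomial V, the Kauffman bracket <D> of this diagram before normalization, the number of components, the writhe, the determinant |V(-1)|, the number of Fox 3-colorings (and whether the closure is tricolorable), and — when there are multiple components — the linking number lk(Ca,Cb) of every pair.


V(t) = t + t^3 - t^4
bracket: A^-1 - A^3 - A^11, w = +5
1 component, writhe +5, over 11 crossings
det 3, colorings 9 of 3^11 — tricolorable
observation: the span of V is 3, forcing >= 3 crossings in any diagram


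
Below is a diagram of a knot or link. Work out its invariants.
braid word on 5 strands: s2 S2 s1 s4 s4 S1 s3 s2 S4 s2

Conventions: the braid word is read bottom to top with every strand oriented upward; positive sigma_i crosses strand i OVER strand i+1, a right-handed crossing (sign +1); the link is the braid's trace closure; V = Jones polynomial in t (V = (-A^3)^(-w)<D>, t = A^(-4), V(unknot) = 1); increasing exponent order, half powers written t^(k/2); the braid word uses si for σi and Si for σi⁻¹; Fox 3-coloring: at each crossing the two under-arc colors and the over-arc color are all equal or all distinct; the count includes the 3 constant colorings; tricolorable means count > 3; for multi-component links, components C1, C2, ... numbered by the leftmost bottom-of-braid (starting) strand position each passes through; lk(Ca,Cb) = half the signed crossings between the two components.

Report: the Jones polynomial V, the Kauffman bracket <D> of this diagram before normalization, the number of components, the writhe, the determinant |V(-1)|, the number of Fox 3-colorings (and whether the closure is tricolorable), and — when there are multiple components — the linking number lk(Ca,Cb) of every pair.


V(t) = 1 + t + t^2 + t^3
bracket: 1 + A^4 + A^8 + A^12, w = +4
3 components, writhe +4, over 10 crossings
lk(C1,C2) = 0
linking number lk(C1,C3) = 0
lk(C2,C3): +1
det 0, colorings 9 of 3^11 — tricolorable
observation: w = +4 (over 10 crossings) is diagram-only; (-A^3)^(-4) removes it from V


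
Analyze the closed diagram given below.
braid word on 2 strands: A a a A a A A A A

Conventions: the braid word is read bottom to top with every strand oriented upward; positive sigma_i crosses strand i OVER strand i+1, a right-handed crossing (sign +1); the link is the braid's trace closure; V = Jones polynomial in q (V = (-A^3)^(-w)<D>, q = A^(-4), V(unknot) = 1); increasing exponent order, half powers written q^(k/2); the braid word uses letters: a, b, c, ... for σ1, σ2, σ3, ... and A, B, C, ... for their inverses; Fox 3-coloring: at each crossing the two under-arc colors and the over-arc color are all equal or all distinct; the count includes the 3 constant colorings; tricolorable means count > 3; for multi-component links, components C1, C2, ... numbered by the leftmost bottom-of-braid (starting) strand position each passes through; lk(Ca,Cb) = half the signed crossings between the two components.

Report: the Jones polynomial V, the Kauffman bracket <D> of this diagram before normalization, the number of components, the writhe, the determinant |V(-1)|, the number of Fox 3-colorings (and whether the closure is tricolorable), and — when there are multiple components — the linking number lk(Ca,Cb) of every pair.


Jones polynomial: V(q) = -q^-4 + q^-3 + q^-1
<D> = -A^-5 - A^3 + A^7; writhe -3
components 1, writhe -3 (9 crossings)
3-colorings: 9 of 3^9, det 3 — tricolorable
note: inverse pairs cancel, leaving σ1⁻¹ σ1⁻¹ σ1⁻¹


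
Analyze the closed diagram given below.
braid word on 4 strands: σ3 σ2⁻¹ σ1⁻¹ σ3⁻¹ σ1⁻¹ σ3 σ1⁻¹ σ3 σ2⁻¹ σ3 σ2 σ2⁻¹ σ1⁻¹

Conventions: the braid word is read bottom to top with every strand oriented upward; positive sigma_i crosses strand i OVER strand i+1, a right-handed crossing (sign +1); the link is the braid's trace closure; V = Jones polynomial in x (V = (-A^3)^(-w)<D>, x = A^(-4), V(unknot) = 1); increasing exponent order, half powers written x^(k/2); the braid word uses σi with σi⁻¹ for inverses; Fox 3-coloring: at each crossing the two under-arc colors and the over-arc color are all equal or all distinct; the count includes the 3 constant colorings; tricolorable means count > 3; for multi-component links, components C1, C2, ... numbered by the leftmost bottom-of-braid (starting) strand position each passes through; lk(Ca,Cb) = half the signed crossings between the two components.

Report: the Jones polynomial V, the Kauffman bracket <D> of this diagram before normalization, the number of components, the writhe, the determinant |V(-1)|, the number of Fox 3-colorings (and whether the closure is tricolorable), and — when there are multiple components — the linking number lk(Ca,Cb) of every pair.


V = -x^-6 + 2x^-5 - 3x^-4 + 4x^-3 - 4x^-2 + 4x^-1 - 2 + 2x - x^2
<D> = A^-17 - 2A^-13 + 2A^-9 - 4A^-5 + 4A^-1 - 4A^3 + 3A^7 - 2A^11 + A^15 (w = -3)
1 component over 13 crossings, w = -3
3 Fox colorings among 3^13, |V(-1)| = 23: not tricolorable
why: w = -3 shifts under R1 moves; the (-A^3)^(3) factor cancels that in V


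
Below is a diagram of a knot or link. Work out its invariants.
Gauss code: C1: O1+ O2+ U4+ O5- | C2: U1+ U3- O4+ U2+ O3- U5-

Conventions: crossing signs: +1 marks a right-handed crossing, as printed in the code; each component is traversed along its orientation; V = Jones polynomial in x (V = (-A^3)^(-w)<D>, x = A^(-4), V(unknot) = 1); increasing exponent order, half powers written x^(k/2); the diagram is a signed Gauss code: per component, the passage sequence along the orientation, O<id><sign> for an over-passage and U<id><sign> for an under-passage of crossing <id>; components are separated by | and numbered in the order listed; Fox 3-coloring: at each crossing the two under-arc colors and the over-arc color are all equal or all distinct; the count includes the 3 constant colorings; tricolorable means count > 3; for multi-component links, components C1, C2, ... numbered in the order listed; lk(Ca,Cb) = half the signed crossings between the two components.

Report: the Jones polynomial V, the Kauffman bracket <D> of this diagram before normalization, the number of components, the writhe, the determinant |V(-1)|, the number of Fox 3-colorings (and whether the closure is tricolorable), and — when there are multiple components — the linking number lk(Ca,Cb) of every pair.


V(x) = -x^(1/2) - x^(5/2)
bracket: A^-7 + A, w = +1
2 components, writhe +1, over 5 crossings
lk(C1,C2) = +1
det 2, colorings 3 of 3^5 — not tricolorable
observation: the 1 component pair carries total linking +1


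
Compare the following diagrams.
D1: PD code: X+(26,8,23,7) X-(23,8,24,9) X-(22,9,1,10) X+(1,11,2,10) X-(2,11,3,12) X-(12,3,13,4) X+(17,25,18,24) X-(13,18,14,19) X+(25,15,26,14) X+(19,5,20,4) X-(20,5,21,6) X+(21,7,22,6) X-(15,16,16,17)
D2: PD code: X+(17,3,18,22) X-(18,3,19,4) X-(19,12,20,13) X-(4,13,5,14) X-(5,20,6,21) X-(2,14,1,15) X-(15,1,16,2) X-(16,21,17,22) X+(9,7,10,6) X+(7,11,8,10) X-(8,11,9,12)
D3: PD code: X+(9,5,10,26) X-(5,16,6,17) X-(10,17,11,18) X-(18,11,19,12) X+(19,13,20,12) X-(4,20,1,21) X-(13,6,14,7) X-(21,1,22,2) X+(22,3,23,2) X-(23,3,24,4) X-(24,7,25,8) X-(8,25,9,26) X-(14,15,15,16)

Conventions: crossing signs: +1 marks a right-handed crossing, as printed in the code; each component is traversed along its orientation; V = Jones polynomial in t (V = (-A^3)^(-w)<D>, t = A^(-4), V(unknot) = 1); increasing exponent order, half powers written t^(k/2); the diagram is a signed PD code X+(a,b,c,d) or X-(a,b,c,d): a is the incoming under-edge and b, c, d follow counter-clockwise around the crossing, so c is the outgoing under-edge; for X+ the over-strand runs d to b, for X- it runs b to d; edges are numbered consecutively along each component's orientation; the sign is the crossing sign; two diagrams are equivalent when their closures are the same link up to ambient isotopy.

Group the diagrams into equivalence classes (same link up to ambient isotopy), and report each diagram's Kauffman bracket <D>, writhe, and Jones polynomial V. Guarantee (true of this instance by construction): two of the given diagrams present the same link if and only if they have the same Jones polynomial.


grouping into links: {D1} | {D2, D3}
V(D1) = -t^(1/2) - t^(5/2)  (w -1, c 13, <D> = A^-13 + A^-5)
D2 (bracket A^-9 + 2A^-1 - A^3 + A^7 - A^11; 11 crossings at w = -5): V = t^(-13/2) - t^(-11/2) + t^(-9/2) - 2t^(-7/2) - t^(-3/2)
V(D3) = t^(-13/2) - t^(-11/2) + t^(-9/2) - 2t^(-7/2) - t^(-3/2)  [13 crossings, <D> = A^-15 + 2A^-7 - A^-3 + A - A^5, w = -7]
why: comparing 3 Jones polynomials yields 2 groups


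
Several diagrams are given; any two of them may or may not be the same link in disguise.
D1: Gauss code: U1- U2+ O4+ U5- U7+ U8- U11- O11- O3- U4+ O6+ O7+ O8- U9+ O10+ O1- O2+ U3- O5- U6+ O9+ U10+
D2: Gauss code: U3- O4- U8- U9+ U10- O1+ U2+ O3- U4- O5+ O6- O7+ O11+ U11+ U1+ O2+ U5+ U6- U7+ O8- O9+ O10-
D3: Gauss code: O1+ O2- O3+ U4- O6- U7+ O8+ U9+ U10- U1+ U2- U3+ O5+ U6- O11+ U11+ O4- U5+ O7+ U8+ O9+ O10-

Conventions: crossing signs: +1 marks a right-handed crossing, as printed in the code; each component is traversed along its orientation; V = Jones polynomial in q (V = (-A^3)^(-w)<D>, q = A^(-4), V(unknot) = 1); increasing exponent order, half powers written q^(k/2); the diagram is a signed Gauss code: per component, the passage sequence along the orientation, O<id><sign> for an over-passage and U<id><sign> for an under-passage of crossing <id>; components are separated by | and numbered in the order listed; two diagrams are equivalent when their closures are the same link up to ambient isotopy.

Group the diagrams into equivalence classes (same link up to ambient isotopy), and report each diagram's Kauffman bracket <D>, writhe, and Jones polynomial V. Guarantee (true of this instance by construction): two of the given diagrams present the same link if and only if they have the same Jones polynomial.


grouping into links: {D1, D3} | {D2}
V(D1) = q^-1 - 1 + 2q - 2q^2 + 2q^3 - 2q^4 + q^5  (w +1, c 11, <D> = -A^-17 + 2A^-13 - 2A^-9 + 2A^-5 - 2A^-1 + A^3 - A^7)
D2 (bracket A^-9 - 2A^-5 + 2A^-1 - 3A^3 + 2A^7 - 2A^11 + A^15; 11 crossings at w = +1): V = -q^-3 + 2q^-2 - 2q^-1 + 3 - 2q + 2q^2 - q^3
D3 (bracket -A^-11 + 2A^-7 - 2A^-3 + 2A - 2A^5 + A^9 - A^13; 11 crossings at w = +3): V = q^-1 - 1 + 2q - 2q^2 + 2q^3 - 2q^4 + q^5
why: 2 values of V(q) split the 3 diagrams


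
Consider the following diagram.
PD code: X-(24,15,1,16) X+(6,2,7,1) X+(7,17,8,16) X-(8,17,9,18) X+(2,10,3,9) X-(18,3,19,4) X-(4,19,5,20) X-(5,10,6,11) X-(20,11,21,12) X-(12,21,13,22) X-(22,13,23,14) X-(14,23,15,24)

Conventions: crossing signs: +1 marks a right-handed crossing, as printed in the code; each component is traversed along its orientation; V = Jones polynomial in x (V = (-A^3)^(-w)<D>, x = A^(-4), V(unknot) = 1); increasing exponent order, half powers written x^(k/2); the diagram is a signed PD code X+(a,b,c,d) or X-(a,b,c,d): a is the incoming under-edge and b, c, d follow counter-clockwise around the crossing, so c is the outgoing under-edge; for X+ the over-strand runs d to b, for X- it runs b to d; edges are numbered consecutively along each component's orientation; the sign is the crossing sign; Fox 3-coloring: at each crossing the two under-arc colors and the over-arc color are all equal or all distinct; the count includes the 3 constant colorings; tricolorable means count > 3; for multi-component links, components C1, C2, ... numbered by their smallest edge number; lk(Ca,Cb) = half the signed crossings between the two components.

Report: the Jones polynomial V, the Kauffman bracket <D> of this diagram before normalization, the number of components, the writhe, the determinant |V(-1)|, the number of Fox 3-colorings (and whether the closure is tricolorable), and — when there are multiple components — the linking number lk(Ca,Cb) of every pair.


V = -x^-9 + x^-8 - 2x^-7 + 3x^-6 - 2x^-5 + 2x^-4 - x^-3 + x^-2
<D> = A^-10 - A^-6 + 2A^-2 - 2A^2 + 3A^6 - 2A^10 + A^14 - A^18 (w = -6)
1 component over 12 crossings, w = -6
3 Fox colorings among 3^12, |V(-1)| = 13: not tricolorable
why: |V(-1)| = 13: so not tricolorable, since 3 does not divide 13


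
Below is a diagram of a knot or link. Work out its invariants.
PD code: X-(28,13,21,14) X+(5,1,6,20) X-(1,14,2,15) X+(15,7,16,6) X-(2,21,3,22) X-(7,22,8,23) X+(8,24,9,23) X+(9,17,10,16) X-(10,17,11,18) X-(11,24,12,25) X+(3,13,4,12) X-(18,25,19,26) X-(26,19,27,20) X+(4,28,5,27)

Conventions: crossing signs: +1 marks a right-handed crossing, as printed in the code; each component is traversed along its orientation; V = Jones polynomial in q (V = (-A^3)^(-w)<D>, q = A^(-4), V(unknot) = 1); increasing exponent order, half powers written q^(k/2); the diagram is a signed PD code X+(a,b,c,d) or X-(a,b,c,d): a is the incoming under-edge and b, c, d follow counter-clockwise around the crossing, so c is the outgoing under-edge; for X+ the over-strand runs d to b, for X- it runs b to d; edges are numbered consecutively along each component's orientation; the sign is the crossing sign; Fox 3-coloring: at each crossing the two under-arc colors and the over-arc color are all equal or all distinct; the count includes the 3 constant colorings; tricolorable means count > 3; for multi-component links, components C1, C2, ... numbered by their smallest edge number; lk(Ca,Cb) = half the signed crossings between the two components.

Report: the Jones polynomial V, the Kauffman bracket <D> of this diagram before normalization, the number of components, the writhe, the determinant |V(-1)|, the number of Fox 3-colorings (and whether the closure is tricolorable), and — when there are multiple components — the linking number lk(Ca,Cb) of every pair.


V(q) = -q^(-9/2) - q^(-5/2) + q^(-3/2) - q^(-1/2)
bracket: -A^-4 + 1 - A^4 - A^12, w = -2
2 components, writhe -2, over 14 crossings
lk(C1,C2) = -2
det 4, colorings 3 of 3^14 — not tricolorable
observation: w = -2 shifts under R1 moves; the (-A^3)^(2) factor cancels that in V


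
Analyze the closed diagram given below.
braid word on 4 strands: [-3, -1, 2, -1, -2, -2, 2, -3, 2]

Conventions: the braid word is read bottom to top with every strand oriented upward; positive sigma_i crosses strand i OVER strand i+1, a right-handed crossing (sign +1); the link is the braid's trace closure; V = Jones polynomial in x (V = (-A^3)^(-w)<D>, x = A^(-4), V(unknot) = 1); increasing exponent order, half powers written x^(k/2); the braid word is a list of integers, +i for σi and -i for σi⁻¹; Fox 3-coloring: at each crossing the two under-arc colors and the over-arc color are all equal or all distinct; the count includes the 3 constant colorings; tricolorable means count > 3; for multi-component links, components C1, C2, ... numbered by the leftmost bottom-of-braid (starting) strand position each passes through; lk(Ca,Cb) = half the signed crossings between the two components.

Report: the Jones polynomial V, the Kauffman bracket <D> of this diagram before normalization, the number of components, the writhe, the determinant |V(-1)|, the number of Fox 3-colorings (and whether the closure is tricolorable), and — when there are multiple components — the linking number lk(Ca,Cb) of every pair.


V = -x^-4 + x^-3 + x^-1
<D> = -A^-5 - A^3 + A^7 (w = -3)
1 component over 9 crossings, w = -3
9 Fox colorings among 3^9, |V(-1)| = 3: tricolorable
why: free reduction leaves σ3⁻¹ σ1⁻¹ σ2 σ1⁻¹ σ2⁻¹ σ3⁻¹ σ2 of the original 9 letters


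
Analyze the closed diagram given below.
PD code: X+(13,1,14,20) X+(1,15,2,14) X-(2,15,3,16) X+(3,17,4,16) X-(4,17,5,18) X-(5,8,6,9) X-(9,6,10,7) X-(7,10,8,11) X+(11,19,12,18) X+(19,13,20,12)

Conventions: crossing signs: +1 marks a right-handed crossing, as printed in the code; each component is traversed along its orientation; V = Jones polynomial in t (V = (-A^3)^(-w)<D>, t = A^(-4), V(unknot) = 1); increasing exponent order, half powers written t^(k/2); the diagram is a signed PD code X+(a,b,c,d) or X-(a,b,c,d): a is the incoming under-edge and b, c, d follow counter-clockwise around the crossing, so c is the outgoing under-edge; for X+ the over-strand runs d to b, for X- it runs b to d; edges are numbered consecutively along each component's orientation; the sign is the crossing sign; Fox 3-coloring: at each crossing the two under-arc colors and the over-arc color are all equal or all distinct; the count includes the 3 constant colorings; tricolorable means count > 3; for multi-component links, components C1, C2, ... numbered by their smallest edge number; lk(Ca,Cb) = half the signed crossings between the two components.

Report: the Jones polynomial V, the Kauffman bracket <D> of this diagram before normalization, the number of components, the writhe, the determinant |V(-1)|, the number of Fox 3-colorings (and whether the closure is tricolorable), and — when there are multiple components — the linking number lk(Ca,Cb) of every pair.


Jones polynomial: V(t) = -t^-3 + t^-2 - t^-1 + 3 - t + t^2 - t^3
<D> = -A^-12 + A^-8 - A^-4 + 3 - A^4 + A^8 - A^12; writhe 0
components 1, writhe 0 (10 crossings)
3-colorings: 27 of 3^10, det 9 — tricolorable
note: palindromic: swapping t for 1/t fixes V


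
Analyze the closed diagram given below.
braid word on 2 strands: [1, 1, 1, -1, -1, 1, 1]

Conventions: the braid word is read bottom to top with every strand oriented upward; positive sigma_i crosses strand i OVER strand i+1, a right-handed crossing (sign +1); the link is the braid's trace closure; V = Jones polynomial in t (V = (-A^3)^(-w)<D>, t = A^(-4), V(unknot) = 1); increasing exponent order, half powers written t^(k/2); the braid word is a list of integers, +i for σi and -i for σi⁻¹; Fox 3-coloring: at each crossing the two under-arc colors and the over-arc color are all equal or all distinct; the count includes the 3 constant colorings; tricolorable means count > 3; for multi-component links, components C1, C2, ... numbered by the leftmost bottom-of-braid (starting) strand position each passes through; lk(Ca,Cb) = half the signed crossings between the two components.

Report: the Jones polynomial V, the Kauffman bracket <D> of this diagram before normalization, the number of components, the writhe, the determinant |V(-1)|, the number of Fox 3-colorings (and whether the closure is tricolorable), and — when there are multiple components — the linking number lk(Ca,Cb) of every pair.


V = t + t^3 - t^4
<D> = A^-7 - A^-3 - A^5 (w = +3)
1 component over 7 crossings, w = +3
9 Fox colorings among 3^7, |V(-1)| = 3: tricolorable
why: w = +3 (over 7 crossings) is diagram-only; (-A^3)^(-3) removes it from V


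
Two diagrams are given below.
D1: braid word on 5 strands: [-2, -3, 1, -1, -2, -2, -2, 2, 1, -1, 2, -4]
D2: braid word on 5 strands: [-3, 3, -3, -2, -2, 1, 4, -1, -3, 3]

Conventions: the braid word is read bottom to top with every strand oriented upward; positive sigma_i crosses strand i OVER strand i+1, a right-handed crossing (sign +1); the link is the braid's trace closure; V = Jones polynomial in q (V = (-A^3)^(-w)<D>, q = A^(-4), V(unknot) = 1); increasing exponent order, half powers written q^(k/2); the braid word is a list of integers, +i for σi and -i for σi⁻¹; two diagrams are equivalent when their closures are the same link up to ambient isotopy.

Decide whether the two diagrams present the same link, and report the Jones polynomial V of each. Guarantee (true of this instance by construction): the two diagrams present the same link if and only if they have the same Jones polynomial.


equivalent: yes
D1 (bracket A^-12 + A^-8 + A^-4 + 1; 12 crossings at w = -4): V = q^-3 + q^-2 + q^-1 + 1
V(D2) = q^-3 + q^-2 + q^-1 + 1  (w -2, c 10, <D> = A^-6 + A^-2 + A^2 + A^6)
key observation: Markov moves rewrite D1 (12 crossings) into D2 (10)


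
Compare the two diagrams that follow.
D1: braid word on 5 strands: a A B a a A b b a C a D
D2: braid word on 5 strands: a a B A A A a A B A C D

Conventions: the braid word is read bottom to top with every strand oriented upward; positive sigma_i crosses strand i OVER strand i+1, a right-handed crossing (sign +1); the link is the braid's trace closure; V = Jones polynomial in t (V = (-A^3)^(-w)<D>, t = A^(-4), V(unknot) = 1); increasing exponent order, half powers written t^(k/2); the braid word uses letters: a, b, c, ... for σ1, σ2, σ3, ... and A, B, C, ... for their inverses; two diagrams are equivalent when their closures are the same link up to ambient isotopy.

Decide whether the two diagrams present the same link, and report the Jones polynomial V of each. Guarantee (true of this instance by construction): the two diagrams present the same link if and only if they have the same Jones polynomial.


equivalent: no
V(D1) = t - t^2 + 2t^3 - t^4 + t^5 - t^6  (w +2, c 12, <D> = -A^-18 + A^-14 - A^-10 + 2A^-6 - A^-2 + A^2)
V(D2) = -t^-6 + t^-5 - t^-4 + 2t^-3 - t^-2 + t^-1  [12 crossings, <D> = A^-14 - A^-10 + 2A^-6 - A^-2 + A^2 - A^6, w = -6]
key observation: 2 classes among 2 diagrams; unequal V(t) rules out equality


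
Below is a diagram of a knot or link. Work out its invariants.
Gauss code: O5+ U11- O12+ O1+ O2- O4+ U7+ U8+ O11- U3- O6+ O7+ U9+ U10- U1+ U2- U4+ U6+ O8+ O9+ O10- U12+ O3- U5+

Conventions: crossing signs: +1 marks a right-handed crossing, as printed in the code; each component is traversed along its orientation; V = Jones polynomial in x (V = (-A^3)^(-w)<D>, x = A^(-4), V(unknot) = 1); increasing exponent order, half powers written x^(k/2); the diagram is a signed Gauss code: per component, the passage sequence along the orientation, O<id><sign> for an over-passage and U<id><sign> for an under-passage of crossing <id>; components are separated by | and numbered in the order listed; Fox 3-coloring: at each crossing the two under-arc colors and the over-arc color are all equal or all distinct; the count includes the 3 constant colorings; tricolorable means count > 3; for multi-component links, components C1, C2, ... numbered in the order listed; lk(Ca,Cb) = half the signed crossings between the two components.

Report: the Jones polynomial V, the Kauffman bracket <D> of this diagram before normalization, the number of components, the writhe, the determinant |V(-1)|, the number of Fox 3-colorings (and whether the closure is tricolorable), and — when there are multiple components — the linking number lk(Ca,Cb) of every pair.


Jones polynomial: V(x) = x^-1 - 1 + 2x - 2x^2 + 2x^3 - 2x^4 + x^5
<D> = A^-8 - 2A^-4 + 2 - 2A^4 + 2A^8 - A^12 + A^16; writhe +4
components 1, writhe +4 (12 crossings)
3-colorings: 3 of 3^12, det 11 — not tricolorable
note: the span of V is 6, forcing >= 6 crossings in any diagram


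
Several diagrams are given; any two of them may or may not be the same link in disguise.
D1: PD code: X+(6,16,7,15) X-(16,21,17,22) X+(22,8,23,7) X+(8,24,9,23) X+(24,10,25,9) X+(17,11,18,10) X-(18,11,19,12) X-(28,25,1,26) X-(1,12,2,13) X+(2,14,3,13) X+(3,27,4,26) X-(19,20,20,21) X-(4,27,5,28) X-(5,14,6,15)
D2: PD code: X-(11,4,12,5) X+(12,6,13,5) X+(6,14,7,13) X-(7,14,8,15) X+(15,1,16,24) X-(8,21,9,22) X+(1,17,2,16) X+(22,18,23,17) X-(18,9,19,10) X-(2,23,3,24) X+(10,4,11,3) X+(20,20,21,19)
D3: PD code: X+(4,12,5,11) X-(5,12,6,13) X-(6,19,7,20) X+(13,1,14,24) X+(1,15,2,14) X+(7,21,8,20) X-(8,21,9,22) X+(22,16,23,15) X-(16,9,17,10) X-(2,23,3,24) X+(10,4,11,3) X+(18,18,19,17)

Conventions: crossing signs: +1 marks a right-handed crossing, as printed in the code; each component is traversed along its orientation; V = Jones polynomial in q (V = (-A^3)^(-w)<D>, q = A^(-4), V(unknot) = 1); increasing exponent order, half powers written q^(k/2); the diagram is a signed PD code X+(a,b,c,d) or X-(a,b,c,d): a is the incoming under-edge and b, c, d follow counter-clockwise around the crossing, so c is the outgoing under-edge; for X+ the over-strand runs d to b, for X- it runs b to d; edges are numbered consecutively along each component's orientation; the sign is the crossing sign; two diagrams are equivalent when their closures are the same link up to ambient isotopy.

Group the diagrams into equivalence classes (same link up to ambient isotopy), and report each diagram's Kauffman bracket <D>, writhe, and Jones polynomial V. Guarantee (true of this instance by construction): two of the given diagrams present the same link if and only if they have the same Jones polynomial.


equivalence classes: {D1} | {D2, D3}
D1 (bracket -A^-16 + A^-12 + A^-4; 14 crossings at w = 0): V = q + q^3 - q^4
D2 (bracket A^-10 - A^-6 + A^-2 - 2A^2 + 2A^6 - A^10 + A^14; 12 crossings at w = +2): V = q^-2 - q^-1 + 2 - 2q + q^2 - q^3 + q^4
V(D3) = q^-2 - q^-1 + 2 - 2q + q^2 - q^3 + q^4  [12 crossings, <D> = A^-10 - A^-6 + A^-2 - 2A^2 + 2A^6 - A^10 + A^14, w = +2]
key observation: 2 classes among 3 diagrams; unequal V(q) rules out equality


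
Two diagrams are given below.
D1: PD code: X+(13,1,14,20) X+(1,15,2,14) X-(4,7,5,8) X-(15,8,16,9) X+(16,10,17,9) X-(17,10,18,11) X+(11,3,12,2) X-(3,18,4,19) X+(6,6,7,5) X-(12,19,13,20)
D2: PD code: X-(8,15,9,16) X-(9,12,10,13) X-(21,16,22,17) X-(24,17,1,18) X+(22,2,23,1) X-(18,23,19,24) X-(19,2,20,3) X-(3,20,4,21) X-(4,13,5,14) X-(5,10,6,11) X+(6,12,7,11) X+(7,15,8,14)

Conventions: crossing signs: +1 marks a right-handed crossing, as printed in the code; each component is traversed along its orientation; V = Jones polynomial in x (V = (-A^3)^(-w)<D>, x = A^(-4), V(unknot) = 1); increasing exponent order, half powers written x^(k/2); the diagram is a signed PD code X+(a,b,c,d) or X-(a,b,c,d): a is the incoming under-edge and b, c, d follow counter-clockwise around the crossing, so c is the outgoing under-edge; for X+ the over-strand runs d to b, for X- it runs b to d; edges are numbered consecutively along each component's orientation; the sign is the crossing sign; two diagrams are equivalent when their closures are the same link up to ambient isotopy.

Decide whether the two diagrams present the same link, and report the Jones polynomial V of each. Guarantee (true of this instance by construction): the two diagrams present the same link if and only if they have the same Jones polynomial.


equivalent: no
D1 (bracket A^-8 - A^-4 + 1 - A^4 + A^8; 10 crossings at w = 0): V = x^-2 - x^-1 + 1 - x + x^2
V(D2) = -x^-6 + x^-5 - x^-4 + 2x^-3 - x^-2 + x^-1  [12 crossings, <D> = A^-14 - A^-10 + 2A^-6 - A^-2 + A^2 - A^6, w = -6]
observation: 2 classes among 2 diagrams; unequal V(x) rules out equality


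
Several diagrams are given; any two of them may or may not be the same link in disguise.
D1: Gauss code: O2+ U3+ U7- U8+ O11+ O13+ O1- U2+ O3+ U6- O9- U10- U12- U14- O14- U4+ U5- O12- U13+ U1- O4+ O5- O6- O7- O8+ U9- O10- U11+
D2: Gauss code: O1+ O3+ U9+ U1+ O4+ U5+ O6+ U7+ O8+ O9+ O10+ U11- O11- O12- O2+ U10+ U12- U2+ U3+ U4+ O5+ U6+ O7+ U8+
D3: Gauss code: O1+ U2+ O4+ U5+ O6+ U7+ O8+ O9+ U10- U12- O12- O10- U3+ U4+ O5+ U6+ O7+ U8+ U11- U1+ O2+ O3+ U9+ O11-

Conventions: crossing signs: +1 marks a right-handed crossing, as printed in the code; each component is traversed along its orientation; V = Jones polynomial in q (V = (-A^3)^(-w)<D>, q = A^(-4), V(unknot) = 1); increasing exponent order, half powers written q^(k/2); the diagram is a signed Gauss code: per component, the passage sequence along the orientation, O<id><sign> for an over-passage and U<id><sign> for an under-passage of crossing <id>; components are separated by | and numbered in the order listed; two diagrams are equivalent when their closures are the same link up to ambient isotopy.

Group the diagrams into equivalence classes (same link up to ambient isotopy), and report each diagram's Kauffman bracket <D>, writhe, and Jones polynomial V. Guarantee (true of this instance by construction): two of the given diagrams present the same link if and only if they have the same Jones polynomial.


equivalence classes: {D1} | {D2, D3}
D1 (bracket -A^-18 + A^-14 - A^-10 + 3A^-6 - A^-2 + A^2 - A^6; 14 crossings at w = -2): V = -q^-3 + q^-2 - q^-1 + 3 - q + q^2 - q^3
V(D2) = q^3 + q^5 - q^6 + q^7 - q^8 + q^9 - q^10  (w +8, c 12, <D> = -A^-16 + A^-12 - A^-8 + A^-4 - 1 + A^4 + A^12)
V(D3) = q^3 + q^5 - q^6 + q^7 - q^8 + q^9 - q^10  (w +6, c 12, <D> = -A^-22 + A^-18 - A^-14 + A^-10 - A^-6 + A^-2 + A^6)
observation: 2 values of V(q) split the 3 diagrams


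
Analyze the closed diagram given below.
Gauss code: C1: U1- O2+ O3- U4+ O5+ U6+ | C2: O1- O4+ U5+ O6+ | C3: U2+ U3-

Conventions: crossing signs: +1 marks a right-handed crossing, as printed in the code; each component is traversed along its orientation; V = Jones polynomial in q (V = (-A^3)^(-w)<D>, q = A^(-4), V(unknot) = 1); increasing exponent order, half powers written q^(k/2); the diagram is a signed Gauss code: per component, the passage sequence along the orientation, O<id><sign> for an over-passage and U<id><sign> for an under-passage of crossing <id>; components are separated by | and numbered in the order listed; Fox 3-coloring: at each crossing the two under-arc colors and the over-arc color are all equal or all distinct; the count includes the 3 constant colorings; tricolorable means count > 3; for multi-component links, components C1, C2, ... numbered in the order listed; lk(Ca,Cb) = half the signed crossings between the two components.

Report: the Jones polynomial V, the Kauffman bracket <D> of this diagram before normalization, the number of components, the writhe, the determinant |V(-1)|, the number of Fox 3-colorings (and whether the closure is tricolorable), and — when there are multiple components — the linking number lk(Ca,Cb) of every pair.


Jones polynomial: V(q) = 1 + q + q^2 + q^3
<D> = A^-6 + A^-2 + A^2 + A^6; writhe +2
components 3, writhe +2 (6 crossings)
linking number lk(C1,C2) = +1
lk(C1,C3): 0
lk(C2,C3) = 0
3-colorings: 9 of 3^6, det 0 — tricolorable
note: |V(-1)| = 0: so tricolorable, since 3 divides 0


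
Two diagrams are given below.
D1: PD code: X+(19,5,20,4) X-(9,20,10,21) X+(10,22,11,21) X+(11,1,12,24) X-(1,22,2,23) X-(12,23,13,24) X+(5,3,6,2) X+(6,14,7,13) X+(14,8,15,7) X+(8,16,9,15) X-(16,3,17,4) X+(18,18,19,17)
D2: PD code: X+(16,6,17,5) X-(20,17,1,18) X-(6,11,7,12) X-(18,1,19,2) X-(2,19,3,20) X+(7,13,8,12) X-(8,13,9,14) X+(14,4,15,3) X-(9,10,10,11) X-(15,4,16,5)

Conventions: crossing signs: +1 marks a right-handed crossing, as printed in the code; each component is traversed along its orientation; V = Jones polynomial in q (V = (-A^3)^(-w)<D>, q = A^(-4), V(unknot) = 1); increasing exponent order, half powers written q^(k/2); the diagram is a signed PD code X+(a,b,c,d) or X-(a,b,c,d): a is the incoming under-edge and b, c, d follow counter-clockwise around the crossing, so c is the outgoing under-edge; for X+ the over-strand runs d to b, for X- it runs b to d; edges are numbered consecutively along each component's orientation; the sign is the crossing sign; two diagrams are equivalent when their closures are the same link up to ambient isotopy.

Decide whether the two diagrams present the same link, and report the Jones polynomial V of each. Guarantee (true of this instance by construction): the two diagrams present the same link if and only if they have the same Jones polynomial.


same link: no
V(D1) = q + q^3 - q^4  [12 crossings, <D> = -A^-4 + 1 + A^8, w = +4]
D2 (bracket A^-8 + 1 - A^4; 10 crossings at w = -4): V = -q^-4 + q^-3 + q^-1
note: comparing 2 Jones polynomials yields 2 groups


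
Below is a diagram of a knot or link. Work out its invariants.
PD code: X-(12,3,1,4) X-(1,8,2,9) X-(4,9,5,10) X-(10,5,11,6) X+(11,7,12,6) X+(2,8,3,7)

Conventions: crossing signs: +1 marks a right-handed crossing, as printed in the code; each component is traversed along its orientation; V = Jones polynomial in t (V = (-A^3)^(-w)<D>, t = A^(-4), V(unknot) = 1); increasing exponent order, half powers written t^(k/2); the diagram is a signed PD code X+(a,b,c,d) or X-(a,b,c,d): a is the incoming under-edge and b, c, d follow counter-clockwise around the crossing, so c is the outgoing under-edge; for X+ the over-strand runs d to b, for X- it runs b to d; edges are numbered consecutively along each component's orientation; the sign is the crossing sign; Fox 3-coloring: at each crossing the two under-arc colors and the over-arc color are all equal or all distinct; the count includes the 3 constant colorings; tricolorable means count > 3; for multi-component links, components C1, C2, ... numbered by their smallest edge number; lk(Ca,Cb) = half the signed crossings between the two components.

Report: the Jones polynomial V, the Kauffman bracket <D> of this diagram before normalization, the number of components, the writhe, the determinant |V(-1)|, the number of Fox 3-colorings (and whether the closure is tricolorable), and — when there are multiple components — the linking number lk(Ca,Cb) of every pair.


Jones polynomial: V(t) = 1
<D> = A^-6; writhe -2
components 1, writhe -2 (6 crossings)
3-colorings: 3 of 3^6, det 1 — not tricolorable
note: |V(-1)| = 1: so not tricolorable, since 3 does not divide 1


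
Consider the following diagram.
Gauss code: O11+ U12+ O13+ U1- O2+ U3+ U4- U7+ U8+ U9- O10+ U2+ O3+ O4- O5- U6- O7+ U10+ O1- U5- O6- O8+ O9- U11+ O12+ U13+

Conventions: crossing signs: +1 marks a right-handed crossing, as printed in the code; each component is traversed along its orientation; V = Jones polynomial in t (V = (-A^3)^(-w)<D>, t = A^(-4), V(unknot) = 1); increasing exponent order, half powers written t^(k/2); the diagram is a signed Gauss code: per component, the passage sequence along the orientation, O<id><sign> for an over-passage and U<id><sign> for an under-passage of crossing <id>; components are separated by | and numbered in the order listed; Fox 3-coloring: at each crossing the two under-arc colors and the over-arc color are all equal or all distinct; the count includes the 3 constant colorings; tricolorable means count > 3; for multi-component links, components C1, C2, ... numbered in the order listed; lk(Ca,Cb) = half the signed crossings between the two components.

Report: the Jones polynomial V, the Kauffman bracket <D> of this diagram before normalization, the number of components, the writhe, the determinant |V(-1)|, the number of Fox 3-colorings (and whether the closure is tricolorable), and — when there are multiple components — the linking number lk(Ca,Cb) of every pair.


V(t) = -t^-2 + 2t^-1 - 3 + 6t - 6t^2 + 7t^3 - 6t^4 + 4t^5 - 3t^6 + t^7
bracket: -A^-19 + 3A^-15 - 4A^-11 + 6A^-7 - 7A^-3 + 6A - 6A^5 + 3A^9 - 2A^13 + A^17, w = +3
1 component, writhe +3, over 13 crossings
det 39, colorings 9 of 3^13 — tricolorable
observation: the span of V is 9, forcing >= 9 crossings in any diagram
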